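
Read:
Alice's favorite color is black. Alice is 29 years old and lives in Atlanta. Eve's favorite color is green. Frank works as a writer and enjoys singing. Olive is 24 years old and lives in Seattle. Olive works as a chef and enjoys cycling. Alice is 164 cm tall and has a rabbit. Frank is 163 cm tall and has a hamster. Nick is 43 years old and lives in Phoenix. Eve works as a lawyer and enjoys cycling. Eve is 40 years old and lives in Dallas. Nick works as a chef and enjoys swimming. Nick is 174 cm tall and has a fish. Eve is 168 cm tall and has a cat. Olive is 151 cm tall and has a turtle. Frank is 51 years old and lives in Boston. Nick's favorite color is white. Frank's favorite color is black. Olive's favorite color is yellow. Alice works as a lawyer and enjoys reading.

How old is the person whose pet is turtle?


Person with pet=turtle is Olive, age 24

24


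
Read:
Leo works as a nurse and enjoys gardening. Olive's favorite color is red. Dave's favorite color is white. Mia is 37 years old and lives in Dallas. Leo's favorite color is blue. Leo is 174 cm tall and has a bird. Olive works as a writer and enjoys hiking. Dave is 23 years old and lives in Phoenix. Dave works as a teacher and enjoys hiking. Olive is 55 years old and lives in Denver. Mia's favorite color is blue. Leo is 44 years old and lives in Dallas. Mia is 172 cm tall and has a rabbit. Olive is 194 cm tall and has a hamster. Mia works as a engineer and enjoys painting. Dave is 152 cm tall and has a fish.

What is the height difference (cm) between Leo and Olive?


|174 - 194| = 20

20


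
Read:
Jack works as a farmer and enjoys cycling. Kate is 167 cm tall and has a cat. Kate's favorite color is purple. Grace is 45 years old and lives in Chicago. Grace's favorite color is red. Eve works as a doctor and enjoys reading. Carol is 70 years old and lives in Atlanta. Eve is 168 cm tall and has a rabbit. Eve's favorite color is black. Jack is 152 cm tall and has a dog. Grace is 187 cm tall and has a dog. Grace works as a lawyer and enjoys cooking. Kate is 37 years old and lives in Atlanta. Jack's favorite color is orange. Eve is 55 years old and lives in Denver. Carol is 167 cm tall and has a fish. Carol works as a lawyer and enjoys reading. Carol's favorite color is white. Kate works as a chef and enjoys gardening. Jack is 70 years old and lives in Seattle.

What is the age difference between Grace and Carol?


|45 - 70| = 25

25


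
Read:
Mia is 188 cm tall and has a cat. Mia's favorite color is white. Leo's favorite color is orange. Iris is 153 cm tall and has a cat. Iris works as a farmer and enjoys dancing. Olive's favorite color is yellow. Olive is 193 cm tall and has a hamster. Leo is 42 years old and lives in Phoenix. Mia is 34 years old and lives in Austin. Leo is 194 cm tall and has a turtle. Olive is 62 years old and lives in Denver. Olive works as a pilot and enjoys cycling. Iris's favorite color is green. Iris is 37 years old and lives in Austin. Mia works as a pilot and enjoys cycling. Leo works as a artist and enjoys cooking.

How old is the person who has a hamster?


Person with hamster is Olive, age 62

62


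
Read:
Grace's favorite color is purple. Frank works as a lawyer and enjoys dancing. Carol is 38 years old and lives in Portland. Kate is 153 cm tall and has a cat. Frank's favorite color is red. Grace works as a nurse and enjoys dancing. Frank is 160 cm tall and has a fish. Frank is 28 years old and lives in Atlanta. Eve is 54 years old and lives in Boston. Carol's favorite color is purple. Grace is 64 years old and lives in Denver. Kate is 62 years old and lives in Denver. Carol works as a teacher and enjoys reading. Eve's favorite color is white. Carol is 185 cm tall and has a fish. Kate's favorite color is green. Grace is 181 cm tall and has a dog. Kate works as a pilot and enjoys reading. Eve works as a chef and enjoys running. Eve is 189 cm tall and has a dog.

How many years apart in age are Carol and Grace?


38 vs 64, diff = 26

26


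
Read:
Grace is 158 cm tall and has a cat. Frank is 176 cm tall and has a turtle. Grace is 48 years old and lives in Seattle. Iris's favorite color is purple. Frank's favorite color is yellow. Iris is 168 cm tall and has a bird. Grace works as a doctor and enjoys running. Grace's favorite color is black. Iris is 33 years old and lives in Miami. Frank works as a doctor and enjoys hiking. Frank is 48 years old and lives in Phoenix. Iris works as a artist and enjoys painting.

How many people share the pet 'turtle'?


Count: 1

1


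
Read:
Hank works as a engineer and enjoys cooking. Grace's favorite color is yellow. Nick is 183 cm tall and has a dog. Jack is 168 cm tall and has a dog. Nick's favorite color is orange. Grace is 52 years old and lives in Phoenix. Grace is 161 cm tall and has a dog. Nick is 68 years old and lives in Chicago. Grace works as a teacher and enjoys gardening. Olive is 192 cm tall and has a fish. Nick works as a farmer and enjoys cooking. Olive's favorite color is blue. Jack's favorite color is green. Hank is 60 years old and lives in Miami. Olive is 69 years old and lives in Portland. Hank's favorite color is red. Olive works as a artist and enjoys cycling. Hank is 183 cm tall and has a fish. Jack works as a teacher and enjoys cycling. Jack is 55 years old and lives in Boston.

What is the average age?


Sum=304, n=5, avg=60.8

60.8


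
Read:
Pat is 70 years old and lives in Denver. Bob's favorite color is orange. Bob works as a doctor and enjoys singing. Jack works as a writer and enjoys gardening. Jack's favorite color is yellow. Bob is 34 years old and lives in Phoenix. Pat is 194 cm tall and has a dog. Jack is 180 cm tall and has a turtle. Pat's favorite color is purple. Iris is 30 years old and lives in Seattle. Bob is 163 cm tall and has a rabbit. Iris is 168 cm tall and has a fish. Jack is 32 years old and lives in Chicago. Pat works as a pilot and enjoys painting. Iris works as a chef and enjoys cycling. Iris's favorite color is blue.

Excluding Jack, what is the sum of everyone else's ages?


Sum (excluding Jack): 134

134


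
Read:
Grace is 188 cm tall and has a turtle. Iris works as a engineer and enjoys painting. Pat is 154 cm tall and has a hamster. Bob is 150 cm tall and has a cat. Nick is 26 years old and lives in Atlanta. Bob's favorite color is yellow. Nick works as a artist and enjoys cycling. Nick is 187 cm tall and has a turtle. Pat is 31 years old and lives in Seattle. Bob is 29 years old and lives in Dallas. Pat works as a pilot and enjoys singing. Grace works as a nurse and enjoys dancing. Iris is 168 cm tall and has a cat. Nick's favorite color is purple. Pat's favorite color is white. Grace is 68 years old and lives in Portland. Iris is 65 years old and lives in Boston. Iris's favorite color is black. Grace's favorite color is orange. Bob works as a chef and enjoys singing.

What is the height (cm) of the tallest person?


Tallest: Grace at 188 cm

188


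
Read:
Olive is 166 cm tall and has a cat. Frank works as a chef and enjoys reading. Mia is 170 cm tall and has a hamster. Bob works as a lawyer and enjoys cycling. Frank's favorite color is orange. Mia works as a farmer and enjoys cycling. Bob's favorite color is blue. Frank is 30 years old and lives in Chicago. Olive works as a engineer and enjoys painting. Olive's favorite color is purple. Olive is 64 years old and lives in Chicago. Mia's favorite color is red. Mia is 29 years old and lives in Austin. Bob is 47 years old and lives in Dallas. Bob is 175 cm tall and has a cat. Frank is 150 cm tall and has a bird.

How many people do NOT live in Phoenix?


Not in Phoenix: 4

4


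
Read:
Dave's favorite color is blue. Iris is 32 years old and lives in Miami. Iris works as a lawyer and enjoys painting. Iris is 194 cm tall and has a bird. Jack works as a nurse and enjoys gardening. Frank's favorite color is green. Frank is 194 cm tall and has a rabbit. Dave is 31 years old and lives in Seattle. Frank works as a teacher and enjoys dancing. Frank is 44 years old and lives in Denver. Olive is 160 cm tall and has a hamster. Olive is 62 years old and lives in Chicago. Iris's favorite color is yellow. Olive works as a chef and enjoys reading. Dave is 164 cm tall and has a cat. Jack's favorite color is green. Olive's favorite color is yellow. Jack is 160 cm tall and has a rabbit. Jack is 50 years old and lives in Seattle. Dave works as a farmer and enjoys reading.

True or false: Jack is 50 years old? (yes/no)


Jack is actually 50. yes

yes


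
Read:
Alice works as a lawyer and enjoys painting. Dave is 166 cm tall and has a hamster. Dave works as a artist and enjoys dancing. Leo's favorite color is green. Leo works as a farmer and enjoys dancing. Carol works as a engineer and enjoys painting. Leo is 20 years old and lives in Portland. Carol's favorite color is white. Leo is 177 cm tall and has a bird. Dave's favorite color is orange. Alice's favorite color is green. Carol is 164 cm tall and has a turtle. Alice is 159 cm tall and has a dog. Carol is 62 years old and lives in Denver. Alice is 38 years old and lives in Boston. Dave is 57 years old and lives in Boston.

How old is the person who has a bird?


Person with bird is Leo, age 20

20


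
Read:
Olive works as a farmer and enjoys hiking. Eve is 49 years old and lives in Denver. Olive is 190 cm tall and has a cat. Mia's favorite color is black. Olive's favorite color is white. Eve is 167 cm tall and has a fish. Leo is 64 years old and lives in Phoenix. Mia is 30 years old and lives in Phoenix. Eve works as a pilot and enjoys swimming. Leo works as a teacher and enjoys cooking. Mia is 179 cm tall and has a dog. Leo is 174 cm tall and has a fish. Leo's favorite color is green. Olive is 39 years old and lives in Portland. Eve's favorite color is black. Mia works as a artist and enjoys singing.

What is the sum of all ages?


64+49+30+39 = 182

182


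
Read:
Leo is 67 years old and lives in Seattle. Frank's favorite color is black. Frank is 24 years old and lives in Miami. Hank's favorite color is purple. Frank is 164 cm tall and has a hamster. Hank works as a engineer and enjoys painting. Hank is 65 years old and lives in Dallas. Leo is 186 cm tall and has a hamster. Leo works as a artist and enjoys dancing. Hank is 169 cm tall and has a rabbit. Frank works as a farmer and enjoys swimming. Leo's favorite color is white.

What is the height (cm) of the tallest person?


Tallest: Leo at 186 cm

186


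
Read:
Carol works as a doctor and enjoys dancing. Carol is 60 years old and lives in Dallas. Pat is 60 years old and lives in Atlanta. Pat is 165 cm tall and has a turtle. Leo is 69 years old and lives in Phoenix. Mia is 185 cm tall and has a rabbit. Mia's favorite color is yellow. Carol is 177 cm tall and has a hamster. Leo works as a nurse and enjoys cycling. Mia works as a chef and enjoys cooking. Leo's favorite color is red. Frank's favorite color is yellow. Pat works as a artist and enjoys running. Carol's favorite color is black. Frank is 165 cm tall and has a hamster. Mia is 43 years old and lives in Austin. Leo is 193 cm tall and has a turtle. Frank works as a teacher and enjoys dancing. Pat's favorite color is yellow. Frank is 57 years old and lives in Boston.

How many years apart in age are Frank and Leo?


57 vs 69, diff = 12

12


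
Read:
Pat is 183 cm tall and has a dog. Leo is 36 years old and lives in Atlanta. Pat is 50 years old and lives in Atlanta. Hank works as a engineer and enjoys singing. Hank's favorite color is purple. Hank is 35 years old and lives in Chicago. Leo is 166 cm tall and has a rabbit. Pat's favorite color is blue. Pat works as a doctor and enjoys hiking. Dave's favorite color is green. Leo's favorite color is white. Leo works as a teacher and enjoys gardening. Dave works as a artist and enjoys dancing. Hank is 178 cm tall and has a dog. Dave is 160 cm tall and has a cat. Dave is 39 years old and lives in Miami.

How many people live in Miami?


Count in Miami: 1

1


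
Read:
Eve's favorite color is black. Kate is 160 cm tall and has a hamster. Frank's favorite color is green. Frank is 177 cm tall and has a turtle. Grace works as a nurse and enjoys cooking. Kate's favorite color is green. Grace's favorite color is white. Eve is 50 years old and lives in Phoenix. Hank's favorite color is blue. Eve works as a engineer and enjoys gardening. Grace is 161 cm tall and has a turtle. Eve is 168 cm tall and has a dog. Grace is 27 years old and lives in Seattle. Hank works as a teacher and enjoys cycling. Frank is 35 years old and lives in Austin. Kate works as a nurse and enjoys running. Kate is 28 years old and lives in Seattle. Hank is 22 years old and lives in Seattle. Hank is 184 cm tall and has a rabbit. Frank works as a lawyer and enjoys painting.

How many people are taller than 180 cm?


Taller than 180: 1

1


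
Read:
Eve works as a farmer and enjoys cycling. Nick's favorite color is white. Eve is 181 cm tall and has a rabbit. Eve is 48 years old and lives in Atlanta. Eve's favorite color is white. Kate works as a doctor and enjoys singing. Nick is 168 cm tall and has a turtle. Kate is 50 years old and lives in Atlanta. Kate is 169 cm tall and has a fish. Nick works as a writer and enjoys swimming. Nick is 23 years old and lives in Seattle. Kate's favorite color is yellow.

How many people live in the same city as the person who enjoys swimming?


Person with hobby swimming is Nick, city Seattle. Count = 1

1


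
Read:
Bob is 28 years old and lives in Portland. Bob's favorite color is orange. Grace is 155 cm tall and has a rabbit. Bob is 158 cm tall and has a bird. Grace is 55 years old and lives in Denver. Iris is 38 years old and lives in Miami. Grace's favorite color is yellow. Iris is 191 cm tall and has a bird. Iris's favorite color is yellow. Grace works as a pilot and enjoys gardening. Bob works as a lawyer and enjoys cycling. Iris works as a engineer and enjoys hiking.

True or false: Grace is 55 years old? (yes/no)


Grace is actually 55. yes

yes


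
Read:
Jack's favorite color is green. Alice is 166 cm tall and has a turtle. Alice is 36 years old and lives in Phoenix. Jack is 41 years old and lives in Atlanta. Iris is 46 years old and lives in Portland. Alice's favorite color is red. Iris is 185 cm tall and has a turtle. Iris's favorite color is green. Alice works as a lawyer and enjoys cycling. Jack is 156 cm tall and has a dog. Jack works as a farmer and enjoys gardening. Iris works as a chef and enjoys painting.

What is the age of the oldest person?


Oldest: Iris at 46

46


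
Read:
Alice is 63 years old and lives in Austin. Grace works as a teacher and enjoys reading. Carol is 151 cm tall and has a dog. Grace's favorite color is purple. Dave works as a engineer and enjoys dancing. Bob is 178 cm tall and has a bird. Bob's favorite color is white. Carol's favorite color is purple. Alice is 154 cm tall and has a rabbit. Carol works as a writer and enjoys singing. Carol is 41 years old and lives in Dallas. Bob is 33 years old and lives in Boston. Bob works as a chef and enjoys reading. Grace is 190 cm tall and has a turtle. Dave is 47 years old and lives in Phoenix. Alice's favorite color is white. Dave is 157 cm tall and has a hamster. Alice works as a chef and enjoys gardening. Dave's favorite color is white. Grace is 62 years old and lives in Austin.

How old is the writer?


The writer is Carol, age 41

41


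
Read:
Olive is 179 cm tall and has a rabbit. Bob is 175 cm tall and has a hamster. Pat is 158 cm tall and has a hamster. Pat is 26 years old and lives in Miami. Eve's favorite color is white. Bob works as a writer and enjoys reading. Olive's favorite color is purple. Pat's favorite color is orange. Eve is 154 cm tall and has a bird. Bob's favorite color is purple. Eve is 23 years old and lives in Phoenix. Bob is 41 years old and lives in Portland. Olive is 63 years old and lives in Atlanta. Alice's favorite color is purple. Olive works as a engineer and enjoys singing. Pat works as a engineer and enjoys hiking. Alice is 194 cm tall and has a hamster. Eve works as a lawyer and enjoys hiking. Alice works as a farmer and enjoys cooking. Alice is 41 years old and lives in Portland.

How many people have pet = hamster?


Count: 3

3


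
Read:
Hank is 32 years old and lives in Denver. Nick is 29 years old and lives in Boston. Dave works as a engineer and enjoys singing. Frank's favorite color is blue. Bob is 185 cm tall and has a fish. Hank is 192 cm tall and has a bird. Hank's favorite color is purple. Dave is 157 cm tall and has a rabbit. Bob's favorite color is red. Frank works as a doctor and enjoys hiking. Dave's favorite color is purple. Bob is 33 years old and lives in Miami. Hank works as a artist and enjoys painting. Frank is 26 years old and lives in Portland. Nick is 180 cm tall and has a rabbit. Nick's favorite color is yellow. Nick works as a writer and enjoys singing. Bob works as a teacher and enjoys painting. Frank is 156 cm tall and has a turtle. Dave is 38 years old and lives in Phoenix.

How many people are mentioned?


People: Dave, Bob, Frank, Hank, Nick. Count = 5

5


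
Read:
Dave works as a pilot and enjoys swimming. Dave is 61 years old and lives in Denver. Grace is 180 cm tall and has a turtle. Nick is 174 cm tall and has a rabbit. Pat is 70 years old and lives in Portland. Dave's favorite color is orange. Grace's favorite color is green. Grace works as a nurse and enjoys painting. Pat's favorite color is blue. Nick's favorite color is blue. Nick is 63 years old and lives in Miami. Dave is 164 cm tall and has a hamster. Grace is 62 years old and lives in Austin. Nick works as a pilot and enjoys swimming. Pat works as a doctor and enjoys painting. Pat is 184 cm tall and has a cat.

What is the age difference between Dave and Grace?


|61 - 62| = 1

1


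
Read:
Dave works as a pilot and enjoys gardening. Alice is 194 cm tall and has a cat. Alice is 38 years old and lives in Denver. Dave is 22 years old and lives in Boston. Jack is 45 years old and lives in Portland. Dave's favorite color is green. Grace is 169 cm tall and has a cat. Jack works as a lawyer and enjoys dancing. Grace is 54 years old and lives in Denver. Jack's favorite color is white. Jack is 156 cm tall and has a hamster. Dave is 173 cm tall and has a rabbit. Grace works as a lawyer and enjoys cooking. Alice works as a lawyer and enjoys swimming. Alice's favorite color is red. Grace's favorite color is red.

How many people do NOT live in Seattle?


Not in Seattle: 4

4


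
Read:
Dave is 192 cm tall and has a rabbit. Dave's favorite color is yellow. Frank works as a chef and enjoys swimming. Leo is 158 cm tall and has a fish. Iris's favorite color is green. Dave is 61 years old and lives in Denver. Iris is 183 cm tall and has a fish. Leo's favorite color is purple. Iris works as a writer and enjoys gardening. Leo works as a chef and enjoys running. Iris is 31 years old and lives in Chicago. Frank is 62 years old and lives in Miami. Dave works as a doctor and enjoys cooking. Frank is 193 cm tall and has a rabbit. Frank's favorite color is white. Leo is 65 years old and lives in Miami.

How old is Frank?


Frank is 62 years old

62


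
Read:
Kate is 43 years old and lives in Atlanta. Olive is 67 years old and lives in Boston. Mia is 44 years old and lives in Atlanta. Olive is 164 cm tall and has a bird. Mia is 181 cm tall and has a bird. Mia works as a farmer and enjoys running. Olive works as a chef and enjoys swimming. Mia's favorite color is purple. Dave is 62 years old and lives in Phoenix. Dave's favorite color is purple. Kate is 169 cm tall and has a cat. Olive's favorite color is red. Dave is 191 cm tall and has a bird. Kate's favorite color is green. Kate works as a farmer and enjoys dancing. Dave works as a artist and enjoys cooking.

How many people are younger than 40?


Filter: 0

0


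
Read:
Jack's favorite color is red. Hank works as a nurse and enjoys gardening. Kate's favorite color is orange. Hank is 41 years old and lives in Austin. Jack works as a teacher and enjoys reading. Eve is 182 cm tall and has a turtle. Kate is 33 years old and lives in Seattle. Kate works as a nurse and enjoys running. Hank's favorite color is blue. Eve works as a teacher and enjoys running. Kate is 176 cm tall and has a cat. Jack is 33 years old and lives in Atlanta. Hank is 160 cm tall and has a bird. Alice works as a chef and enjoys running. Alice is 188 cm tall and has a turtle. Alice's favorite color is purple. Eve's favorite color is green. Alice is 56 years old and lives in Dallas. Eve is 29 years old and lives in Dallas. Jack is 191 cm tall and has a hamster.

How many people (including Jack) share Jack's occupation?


Jack is a teacher. Count = 2

2


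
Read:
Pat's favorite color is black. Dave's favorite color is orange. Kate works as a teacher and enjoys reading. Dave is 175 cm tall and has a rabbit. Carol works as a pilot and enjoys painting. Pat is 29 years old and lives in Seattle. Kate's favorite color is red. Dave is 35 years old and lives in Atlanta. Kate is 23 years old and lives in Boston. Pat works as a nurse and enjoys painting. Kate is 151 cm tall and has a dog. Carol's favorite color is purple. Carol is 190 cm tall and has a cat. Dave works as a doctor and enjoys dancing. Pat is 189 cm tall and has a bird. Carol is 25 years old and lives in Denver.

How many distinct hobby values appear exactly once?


Unique hobby values: 2

2


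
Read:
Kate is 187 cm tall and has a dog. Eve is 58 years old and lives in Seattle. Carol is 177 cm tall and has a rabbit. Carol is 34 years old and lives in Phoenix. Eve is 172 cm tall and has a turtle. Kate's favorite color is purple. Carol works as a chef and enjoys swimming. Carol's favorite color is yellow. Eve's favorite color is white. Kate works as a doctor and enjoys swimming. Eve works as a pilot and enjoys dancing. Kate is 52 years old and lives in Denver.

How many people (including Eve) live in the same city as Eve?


Eve lives in Seattle. Count = 1

1


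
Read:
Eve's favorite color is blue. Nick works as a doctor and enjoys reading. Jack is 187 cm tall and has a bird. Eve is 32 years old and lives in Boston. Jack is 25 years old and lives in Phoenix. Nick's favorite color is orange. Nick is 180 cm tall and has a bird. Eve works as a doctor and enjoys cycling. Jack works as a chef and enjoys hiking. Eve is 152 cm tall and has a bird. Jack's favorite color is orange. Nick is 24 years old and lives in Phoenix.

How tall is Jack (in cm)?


Jack is 187 cm tall

187


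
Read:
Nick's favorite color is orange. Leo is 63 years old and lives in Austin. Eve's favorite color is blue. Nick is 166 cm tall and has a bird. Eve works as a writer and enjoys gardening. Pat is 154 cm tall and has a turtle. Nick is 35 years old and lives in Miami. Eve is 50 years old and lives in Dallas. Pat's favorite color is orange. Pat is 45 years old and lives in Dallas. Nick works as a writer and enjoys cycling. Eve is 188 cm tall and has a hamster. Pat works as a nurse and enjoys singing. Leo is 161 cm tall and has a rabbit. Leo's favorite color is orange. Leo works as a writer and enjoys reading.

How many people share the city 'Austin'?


Count: 1

1


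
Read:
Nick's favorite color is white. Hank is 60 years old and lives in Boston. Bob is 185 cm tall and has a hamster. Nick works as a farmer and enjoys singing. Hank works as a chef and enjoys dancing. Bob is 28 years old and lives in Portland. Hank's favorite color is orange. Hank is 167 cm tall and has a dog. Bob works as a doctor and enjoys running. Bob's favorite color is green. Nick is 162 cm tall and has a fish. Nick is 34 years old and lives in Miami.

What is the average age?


Sum=122, n=3, avg=40.67

40.67


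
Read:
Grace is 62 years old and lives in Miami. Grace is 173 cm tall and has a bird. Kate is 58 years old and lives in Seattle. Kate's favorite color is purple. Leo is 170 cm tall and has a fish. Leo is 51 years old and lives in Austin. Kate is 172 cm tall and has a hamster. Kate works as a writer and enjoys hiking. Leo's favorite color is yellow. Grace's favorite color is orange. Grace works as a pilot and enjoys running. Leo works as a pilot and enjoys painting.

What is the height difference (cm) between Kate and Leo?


|172 - 170| = 2

2


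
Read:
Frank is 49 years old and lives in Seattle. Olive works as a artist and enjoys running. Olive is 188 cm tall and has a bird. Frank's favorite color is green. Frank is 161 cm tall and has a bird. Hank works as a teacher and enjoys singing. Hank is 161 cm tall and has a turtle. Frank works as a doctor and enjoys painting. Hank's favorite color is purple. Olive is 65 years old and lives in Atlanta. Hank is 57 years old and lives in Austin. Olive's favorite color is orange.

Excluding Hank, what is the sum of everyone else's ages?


Sum (excluding Hank): 114

114


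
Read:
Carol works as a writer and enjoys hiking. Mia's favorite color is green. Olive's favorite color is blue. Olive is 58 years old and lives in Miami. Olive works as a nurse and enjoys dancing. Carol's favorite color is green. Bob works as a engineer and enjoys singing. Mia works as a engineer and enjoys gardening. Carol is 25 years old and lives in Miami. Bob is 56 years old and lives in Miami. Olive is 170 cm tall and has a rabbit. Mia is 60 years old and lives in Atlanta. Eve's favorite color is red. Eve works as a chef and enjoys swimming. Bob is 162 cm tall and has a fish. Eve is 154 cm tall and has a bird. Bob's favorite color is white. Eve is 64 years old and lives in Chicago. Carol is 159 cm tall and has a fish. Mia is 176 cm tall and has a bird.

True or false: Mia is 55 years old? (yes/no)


Mia is actually 60. no

no


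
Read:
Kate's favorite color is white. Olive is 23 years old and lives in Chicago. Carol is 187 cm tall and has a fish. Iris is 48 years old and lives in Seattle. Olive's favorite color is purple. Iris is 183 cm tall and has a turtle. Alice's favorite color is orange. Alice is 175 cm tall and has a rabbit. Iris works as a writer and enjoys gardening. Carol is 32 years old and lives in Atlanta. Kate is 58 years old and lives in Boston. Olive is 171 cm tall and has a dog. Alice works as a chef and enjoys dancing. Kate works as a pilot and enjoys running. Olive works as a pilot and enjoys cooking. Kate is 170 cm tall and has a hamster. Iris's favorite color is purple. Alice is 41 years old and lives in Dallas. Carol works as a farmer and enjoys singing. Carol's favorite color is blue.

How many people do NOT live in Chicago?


Not in Chicago: 4

4


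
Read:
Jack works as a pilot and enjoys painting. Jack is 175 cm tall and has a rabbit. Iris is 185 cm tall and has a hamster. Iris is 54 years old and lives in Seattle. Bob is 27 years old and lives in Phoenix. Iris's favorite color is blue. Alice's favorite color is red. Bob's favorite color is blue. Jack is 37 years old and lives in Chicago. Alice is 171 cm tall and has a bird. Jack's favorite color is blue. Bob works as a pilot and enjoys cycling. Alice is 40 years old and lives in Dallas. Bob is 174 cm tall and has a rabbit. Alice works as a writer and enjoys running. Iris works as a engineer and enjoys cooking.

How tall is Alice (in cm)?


Alice is 171 cm tall

171


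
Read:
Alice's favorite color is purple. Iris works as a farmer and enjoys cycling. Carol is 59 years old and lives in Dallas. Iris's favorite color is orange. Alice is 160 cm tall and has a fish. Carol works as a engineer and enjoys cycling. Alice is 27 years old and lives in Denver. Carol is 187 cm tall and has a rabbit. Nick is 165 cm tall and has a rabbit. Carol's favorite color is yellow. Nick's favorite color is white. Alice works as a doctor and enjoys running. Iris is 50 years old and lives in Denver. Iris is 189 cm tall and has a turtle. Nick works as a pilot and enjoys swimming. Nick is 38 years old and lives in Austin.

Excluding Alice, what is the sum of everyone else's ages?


Sum (excluding Alice): 147

147


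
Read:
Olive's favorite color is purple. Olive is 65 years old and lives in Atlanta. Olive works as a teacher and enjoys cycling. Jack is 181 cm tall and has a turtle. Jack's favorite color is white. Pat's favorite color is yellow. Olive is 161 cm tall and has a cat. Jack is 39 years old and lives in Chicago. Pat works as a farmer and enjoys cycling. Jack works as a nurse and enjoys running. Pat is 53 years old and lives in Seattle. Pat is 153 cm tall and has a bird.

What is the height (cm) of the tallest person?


Tallest: Jack at 181 cm

181


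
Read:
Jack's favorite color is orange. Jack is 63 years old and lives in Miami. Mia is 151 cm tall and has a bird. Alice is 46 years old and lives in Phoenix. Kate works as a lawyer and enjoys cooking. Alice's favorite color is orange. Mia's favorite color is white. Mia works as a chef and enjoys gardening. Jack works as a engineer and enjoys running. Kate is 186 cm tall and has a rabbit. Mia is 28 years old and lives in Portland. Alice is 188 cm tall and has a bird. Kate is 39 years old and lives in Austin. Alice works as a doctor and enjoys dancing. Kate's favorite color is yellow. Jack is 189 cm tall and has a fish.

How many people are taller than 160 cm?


Taller than 160: 3

3


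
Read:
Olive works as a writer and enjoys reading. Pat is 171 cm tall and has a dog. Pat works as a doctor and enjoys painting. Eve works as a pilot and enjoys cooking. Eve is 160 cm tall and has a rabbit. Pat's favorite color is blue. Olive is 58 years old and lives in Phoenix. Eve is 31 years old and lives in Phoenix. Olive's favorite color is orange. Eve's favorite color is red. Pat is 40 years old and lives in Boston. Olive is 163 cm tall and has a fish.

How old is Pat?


Pat is 40 years old

40


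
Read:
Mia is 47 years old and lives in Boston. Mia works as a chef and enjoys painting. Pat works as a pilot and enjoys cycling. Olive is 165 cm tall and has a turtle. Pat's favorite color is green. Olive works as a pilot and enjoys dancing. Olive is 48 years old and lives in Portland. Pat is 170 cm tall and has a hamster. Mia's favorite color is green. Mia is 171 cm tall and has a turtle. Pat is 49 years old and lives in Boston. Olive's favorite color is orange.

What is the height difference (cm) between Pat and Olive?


|170 - 165| = 5

5


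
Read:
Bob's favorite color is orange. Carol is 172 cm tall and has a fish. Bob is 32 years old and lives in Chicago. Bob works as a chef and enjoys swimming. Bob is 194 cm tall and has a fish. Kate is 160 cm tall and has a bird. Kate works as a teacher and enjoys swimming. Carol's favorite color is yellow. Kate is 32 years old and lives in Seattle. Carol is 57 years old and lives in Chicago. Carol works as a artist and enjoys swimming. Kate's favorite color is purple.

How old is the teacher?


The teacher is Kate, age 32

32


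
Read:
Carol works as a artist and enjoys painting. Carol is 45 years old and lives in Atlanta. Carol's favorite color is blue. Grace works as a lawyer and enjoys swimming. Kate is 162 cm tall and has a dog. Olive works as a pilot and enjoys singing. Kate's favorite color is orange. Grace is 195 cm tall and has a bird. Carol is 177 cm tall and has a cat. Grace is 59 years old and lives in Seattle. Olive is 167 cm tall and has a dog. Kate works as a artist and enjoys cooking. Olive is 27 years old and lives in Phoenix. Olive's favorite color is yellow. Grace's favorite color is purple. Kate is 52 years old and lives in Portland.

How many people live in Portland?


Count in Portland: 1

1


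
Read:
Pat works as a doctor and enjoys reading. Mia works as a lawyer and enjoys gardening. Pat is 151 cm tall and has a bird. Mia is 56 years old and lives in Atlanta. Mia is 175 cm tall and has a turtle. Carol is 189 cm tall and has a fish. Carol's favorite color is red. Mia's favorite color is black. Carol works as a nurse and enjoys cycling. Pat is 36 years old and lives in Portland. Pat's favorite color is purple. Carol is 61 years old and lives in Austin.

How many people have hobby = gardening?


Count: 1

1


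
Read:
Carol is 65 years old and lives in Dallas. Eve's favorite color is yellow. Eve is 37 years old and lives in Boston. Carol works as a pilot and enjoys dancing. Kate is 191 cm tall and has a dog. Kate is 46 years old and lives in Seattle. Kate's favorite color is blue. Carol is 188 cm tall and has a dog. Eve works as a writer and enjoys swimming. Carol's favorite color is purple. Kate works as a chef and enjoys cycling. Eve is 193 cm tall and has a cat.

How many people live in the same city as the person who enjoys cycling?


Person with hobby cycling is Kate, city Seattle. Count = 1

1


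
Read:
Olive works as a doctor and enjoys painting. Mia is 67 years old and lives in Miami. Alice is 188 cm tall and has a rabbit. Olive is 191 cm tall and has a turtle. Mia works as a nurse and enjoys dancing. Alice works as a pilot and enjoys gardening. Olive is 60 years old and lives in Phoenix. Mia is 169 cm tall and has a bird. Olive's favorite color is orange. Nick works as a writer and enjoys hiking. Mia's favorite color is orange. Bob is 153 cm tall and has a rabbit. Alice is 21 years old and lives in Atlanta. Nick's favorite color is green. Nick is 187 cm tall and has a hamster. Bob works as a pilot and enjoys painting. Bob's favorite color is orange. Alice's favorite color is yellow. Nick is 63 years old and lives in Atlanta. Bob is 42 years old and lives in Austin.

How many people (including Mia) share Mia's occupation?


Mia is a nurse. Count = 1

1


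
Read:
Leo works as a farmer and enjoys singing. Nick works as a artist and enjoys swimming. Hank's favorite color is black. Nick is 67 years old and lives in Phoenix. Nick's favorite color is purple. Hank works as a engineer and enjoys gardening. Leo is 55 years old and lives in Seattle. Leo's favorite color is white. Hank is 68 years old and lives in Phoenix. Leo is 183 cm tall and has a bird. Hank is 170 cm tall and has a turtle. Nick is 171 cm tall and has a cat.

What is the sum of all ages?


67+55+68 = 190

190


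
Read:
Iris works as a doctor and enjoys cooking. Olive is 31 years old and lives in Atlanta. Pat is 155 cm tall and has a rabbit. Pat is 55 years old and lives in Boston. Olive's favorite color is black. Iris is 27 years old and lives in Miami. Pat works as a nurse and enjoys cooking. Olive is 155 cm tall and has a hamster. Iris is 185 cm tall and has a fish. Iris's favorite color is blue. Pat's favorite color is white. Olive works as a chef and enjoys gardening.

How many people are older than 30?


Filter: 2

2


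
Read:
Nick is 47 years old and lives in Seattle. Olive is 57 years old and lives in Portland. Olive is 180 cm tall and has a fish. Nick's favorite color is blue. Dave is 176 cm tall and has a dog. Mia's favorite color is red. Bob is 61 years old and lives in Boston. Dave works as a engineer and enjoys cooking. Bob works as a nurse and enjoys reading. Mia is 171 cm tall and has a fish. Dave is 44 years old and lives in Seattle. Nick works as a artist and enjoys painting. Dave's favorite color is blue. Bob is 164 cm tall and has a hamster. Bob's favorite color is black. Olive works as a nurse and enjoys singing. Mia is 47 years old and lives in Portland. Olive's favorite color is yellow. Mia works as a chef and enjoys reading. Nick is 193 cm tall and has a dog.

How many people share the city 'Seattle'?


Count: 2

2


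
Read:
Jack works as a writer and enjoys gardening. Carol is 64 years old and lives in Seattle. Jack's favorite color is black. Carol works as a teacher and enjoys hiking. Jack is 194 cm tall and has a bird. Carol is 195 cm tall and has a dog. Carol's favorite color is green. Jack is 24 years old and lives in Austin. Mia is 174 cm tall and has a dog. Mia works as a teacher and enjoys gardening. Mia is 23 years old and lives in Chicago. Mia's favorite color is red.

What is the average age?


Sum=111, n=3, avg=37

37


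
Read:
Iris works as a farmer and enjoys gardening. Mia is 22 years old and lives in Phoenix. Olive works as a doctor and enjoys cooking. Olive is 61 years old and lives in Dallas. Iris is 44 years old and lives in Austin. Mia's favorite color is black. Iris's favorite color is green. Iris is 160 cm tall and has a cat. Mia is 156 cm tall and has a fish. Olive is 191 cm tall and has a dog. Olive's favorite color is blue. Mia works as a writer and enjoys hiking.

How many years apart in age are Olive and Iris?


61 vs 44, diff = 17

17


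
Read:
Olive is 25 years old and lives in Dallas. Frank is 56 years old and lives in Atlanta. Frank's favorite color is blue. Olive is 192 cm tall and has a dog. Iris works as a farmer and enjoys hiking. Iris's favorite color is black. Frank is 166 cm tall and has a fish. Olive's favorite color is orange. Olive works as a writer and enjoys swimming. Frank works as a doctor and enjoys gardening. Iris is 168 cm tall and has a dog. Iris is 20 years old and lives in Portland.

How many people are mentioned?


People: Olive, Frank, Iris. Count = 3

3


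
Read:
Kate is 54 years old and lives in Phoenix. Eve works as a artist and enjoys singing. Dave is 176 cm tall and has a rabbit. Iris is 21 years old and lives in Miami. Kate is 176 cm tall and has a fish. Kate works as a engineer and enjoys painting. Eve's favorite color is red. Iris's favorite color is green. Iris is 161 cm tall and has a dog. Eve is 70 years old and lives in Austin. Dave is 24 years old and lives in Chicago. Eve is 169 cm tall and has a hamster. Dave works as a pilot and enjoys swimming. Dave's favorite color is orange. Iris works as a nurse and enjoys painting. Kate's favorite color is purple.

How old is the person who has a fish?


Person with fish is Kate, age 54

54


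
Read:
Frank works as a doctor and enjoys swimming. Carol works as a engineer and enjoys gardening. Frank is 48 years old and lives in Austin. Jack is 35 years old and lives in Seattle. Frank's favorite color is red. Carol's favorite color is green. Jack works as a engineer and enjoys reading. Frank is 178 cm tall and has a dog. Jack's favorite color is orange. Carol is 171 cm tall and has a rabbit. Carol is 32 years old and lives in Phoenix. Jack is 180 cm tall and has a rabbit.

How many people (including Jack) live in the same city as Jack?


Jack lives in Seattle. Count = 1

1


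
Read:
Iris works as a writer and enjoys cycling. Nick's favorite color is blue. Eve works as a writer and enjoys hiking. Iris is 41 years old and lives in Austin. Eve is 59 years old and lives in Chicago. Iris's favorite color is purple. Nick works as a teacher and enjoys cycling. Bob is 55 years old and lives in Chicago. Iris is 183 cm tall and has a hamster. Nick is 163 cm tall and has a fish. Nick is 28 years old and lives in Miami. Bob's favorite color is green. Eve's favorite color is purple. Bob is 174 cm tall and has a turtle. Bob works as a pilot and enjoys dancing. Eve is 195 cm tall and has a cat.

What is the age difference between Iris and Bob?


|41 - 55| = 14

14


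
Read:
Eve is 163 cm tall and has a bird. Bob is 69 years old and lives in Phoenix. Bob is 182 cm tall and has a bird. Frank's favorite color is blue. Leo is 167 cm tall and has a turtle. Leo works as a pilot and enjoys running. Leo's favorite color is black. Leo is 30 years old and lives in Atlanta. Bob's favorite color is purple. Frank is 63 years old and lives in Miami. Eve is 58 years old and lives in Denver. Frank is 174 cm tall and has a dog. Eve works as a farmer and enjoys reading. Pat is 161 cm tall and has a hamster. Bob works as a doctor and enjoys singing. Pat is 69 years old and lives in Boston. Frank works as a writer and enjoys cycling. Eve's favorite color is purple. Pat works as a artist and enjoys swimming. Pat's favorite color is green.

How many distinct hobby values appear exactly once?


Unique hobby values: 5

5


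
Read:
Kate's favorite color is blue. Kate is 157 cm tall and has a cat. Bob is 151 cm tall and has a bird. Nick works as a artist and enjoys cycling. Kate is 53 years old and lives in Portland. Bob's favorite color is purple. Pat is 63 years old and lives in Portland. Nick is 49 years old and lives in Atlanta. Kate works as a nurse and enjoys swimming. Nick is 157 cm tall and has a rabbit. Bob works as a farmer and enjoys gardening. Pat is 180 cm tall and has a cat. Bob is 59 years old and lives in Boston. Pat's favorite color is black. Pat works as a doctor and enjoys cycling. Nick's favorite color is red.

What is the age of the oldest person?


Oldest: Pat at 63

63
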